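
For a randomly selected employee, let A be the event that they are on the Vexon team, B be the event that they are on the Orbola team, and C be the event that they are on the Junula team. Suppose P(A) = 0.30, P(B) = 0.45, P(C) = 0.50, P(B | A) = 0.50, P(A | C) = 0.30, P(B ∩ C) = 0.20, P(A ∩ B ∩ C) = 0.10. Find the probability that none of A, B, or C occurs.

P(A ∩ B) = P(A)·P(B|A) = 0.30 × 0.50 = 0.15
P(A ∩ C) = P(C)·P(A|C) = 0.50 × 0.30 = 0.15
Apply inclusion-exclusion:
P(A ∪ B ∪ C) = 0.30 + 0.45 + 0.50 − 0.15 − 0.15 − 0.20 + 0.10 = 0.85
P(none) = 1 − 0.85 = 0.15

0.15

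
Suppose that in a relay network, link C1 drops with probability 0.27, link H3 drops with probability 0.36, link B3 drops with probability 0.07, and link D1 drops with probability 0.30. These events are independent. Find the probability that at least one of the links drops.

0.6958528

Independence gives P(none) = ∏(1 − pᵢ).
P(none) = (1 − 0.27) × (1 − 0.36) × (1 − 0.07) × (1 − 0.30) = 0.73 × 0.64 × 0.93 × 0.70 = 0.3041472
P(at least one) = 1 − 0.3041472 = 0.6958528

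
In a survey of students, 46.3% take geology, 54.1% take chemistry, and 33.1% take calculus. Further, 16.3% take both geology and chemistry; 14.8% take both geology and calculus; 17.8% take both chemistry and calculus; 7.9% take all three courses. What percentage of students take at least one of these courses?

By inclusion-exclusion,
P(at least one) = 46.3 + 54.1 + 33.1 − 16.3 − 14.8 − 17.8 + 7.9 = 92.5%

92.5%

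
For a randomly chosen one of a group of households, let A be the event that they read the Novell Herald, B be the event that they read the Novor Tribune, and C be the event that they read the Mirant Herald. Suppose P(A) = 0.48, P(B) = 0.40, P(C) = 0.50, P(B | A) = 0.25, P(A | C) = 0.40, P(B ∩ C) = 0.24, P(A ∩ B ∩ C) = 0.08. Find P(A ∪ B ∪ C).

P(A ∩ B) = P(A)·P(B|A) = 0.48 × 0.25 = 0.12
P(A ∩ C) = P(C)·P(A|C) = 0.50 × 0.40 = 0.20
Inclusion–exclusion gives
P(A ∪ B ∪ C) = 0.48 + 0.40 + 0.50 − 0.12 − 0.20 − 0.24 + 0.08 = 0.90

0.90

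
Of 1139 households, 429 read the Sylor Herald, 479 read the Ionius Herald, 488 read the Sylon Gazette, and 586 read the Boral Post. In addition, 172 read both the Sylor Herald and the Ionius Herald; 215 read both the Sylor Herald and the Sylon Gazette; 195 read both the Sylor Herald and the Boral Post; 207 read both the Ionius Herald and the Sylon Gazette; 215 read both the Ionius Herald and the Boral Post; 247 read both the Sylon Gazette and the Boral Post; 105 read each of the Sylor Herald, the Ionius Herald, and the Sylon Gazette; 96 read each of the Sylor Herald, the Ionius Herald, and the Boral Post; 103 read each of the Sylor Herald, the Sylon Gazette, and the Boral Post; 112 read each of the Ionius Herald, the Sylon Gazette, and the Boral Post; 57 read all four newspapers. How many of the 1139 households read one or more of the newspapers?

By inclusion–exclusion:
|at least one| = 429 + 479 + 488 + 586 − 172 − 215 − 195 − 207 − 215 − 247 + 105 + 96 + 103 + 112 − 57 = 1090

1090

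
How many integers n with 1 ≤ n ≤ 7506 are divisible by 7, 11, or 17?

2000

⌊7506/7⌋ + ⌊7506/11⌋ + ⌊7506/17⌋ − ⌊7506/77⌋ − ⌊7506/119⌋ − ⌊7506/187⌋ + ⌊7506/1309⌋ = 1072 + 682 + 441 − 97 − 63 − 40 + 5 = 2000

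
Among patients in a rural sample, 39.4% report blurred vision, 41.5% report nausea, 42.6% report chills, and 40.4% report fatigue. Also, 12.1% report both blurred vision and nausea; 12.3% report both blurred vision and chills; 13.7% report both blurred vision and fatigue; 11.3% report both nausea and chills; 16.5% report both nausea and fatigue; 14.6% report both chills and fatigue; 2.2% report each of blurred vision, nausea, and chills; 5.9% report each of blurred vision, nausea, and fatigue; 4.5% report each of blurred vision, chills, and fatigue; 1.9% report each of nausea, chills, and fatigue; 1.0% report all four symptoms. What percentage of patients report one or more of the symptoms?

96.9%

P(union) = 39.4 + 41.5 + 42.6 + 40.4 − 12.1 − 12.3 − 13.7 − 11.3 − 16.5 − 14.6 + 2.2 + 5.9 + 4.5 + 1.9 − 1.0 = 96.9%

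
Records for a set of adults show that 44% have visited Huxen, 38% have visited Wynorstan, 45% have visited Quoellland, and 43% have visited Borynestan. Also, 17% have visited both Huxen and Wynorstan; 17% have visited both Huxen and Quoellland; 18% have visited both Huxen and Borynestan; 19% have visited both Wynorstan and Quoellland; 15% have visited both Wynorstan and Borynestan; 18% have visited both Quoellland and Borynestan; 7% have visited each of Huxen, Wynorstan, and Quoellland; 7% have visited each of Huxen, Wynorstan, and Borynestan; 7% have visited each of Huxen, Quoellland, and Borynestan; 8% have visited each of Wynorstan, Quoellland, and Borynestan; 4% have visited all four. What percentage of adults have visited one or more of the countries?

P(≥1) = 44 + 38 + 45 + 43 − 17 − 17 − 18 − 19 − 15 − 18 + 7 + 7 + 7 + 8 − 4 = 91%

91%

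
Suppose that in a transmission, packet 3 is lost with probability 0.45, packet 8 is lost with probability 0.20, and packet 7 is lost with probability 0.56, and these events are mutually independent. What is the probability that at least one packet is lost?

0.8064

Independence gives P(none) = ∏(1 − pᵢ).
P(none) = (1 − 0.45) × (1 − 0.20) × (1 − 0.56) = 0.55 × 0.80 × 0.44 = 0.1936
P(at least one) = 1 − 0.1936 = 0.8064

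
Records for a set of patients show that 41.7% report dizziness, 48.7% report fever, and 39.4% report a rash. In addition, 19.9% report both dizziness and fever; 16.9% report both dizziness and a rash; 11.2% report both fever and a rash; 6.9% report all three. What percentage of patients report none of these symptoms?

11.3%

P(at least one) = 41.7 + 48.7 + 39.4 − 19.9 − 16.9 − 11.2 + 6.9 = 88.7%
P(none) = 100% − 88.7% = 11.3%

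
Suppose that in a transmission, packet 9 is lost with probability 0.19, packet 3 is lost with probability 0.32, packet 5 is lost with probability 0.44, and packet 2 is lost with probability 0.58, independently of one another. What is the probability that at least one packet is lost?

P(none) = (1 − 0.19) × (1 − 0.32) × (1 − 0.44) × (1 − 0.58) = 0.81 × 0.68 × 0.56 × 0.42 = 0.12954816
P(at least one) = 1 − 0.12954816 = 0.87045184

0.87045184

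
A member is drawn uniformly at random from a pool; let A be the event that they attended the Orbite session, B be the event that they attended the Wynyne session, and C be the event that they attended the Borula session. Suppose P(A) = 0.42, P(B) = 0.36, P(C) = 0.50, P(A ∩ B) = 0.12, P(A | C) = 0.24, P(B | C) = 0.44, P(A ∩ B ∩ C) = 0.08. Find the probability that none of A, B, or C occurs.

P(A ∩ C) = P(C)·P(A|C) = 0.50 × 0.24 = 0.12
P(B ∩ C) = P(C)·P(B|C) = 0.50 × 0.44 = 0.22
P(A ∪ B ∪ C) = 0.42 + 0.36 + 0.50 − 0.12 − 0.12 − 0.22 + 0.08 = 0.90
P(none) = 1 − 0.90 = 0.10

0.10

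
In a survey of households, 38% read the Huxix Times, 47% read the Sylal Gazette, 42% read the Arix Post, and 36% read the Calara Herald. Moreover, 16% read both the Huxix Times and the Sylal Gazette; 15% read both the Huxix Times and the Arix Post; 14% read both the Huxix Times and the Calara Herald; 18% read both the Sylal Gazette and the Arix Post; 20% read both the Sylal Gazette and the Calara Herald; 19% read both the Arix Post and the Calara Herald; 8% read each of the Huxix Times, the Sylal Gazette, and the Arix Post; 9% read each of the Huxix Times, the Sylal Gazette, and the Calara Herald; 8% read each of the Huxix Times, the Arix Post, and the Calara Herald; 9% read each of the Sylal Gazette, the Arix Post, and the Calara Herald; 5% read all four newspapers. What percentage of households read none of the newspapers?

P(union) = 38 + 47 + 42 + 36 − 16 − 15 − 14 − 18 − 20 − 19 + 8 + 9 + 8 + 9 − 5 = 90%
P(none) = 100% − 90% = 10%

10%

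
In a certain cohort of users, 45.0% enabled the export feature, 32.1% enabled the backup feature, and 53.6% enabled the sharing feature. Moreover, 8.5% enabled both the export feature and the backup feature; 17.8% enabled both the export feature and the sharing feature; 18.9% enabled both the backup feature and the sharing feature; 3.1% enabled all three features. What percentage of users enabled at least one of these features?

88.6%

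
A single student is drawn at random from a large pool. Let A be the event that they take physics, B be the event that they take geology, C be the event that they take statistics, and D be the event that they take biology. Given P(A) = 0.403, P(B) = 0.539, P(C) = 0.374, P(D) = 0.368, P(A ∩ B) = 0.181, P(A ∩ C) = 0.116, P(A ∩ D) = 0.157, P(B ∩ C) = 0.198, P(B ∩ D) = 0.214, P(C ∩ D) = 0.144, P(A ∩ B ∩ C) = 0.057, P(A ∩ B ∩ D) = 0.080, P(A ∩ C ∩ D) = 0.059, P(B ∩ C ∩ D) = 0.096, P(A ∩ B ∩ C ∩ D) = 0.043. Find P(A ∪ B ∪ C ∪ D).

P(A ∪ B ∪ C ∪ D) = 0.403 + 0.539 + 0.374 + 0.368 − 0.181 − 0.116 − 0.157 − 0.198 − 0.214 − 0.144 + 0.057 + 0.080 + 0.059 + 0.096 − 0.043 = 0.923

0.923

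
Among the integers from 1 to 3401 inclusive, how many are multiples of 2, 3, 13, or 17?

2416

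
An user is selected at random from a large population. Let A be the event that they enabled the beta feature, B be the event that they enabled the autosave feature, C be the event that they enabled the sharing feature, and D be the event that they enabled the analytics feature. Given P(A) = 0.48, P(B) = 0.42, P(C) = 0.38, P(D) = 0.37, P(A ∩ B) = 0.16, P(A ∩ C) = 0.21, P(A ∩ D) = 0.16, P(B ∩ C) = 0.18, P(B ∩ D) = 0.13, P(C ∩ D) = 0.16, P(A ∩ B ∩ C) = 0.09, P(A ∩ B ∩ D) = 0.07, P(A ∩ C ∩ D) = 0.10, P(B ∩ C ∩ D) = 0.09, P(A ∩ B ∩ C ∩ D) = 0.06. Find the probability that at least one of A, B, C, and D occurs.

By inclusion–exclusion:
P(A ∪ B ∪ C ∪ D) = 0.48 + 0.42 + 0.38 + 0.37 − 0.16 − 0.21 − 0.16 − 0.18 − 0.13 − 0.16 + 0.09 + 0.07 + 0.10 + 0.09 − 0.06 = 0.94

0.94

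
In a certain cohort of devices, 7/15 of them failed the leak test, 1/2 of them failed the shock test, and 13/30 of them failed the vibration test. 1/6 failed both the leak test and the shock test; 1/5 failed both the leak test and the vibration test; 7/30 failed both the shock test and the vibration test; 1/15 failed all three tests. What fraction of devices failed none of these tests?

2/15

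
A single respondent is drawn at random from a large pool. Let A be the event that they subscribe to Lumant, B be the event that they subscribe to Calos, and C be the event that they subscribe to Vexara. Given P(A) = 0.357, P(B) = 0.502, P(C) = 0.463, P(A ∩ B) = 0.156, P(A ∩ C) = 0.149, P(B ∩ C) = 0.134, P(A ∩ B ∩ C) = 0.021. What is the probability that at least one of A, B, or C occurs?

0.904

P(A ∪ B ∪ C) = 0.357 + 0.502 + 0.463 − 0.156 − 0.149 − 0.134 + 0.021 = 0.904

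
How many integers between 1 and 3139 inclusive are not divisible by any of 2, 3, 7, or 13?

828

1569 + 1046 + 448 + 241 − 523 − 224 − 120 − 149 − 80 − 34 + 74 + 40 + 17 + 11 − 5 = 2311
3139 − 2311 = 828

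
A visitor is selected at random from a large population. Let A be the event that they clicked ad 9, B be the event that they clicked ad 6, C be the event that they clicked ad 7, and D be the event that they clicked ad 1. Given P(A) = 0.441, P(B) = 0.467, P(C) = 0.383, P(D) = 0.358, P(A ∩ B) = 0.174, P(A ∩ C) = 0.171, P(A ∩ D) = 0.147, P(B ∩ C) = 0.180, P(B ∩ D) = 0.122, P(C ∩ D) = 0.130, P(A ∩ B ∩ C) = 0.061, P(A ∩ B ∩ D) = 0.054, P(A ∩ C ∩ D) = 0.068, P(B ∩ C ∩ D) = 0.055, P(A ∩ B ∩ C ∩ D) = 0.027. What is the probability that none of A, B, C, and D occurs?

0.064

Inclusion–exclusion gives
P(A ∪ B ∪ C ∪ D) = 0.441 + 0.467 + 0.383 + 0.358 − 0.174 − 0.171 − 0.147 − 0.180 − 0.122 − 0.130 + 0.061 + 0.054 + 0.068 + 0.055 − 0.027 = 0.936
P(none) = 1 − 0.936 = 0.064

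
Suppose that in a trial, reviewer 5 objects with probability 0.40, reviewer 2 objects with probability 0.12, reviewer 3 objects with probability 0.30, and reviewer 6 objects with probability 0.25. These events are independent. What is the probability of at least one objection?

0.7228

Since the events are independent, P(none) is the product of the individual non-occurrence probabilities.
P(none) = (1 − 0.40) × (1 − 0.12) × (1 − 0.30) × (1 − 0.25) = 0.60 × 0.88 × 0.70 × 0.75 = 0.2772
P(at least one) = 1 − 0.2772 = 0.7228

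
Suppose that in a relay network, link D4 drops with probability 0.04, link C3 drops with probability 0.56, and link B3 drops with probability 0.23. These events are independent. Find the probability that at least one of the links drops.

0.674752

P(none) = (1 − 0.04) × (1 − 0.56) × (1 − 0.23) = 0.96 × 0.44 × 0.77 = 0.325248
P(at least one) = 1 − 0.325248 = 0.674752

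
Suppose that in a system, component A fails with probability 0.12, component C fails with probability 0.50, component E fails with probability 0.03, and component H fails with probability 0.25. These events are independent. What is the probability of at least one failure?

0.6799

Since the events are independent, P(none) is the product of the individual non-occurrence probabilities.
P(none) = (1 − 0.12) × (1 − 0.50) × (1 − 0.03) × (1 − 0.25) = 0.88 × 0.50 × 0.97 × 0.75 = 0.3201
P(at least one) = 1 − 0.3201 = 0.6799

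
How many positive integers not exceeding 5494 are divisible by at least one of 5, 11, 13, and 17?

2022

Apply inclusion-exclusion:
floor(5494/5) + floor(5494/11) + floor(5494/13) + floor(5494/17) − floor(5494/55) − floor(5494/65) − floor(5494/85) − floor(5494/143) − floor(5494/187) − floor(5494/221) + floor(5494/715) + floor(5494/935) + floor(5494/1105) + floor(5494/2431) − floor(5494/12155) = 1098 + 499 + 422 + 323 − 99 − 84 − 64 − 38 − 29 − 24 + 7 + 5 + 4 + 2 − 0 = 2022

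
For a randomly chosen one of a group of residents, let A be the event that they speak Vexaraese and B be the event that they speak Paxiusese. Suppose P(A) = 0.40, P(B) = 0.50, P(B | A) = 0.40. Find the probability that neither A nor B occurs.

P(A ∩ B) = P(A)·P(B|A) = 0.40 × 0.40 = 0.16
P(A ∪ B) = 0.40 + 0.50 − 0.16 = 0.74
P(none) = 1 − 0.74 = 0.26

0.26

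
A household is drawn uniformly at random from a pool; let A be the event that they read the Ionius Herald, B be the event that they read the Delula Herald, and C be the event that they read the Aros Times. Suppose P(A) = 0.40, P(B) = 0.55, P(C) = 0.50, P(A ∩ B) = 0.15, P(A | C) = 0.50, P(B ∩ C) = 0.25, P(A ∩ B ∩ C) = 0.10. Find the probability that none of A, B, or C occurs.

P(A ∩ C) = P(C)·P(A|C) = 0.50 × 0.50 = 0.25
P(A ∪ B ∪ C) = 0.40 + 0.55 + 0.50 − 0.15 − 0.25 − 0.25 + 0.10 = 0.90
P(none) = 1 − 0.90 = 0.10

0.10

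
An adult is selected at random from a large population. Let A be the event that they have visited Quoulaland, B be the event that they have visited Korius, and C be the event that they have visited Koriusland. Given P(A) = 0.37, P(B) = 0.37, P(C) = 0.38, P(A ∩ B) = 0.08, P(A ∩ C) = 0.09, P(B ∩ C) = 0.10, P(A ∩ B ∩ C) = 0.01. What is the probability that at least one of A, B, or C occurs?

P(A ∪ B ∪ C) = 0.37 + 0.37 + 0.38 − 0.08 − 0.09 − 0.10 + 0.01 = 0.86

0.86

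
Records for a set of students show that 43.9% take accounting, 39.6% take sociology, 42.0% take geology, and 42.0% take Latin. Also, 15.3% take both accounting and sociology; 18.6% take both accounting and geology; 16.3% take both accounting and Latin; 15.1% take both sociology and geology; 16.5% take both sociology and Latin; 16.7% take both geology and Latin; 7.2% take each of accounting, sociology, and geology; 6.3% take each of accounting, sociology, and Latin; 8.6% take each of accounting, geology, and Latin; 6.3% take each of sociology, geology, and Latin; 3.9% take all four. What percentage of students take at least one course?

93.5%

Apply inclusion-exclusion:
P(at least one) = 43.9 + 39.6 + 42.0 + 42.0 − 15.3 − 18.6 − 16.3 − 15.1 − 16.5 − 16.7 + 7.2 + 6.3 + 8.6 + 6.3 − 3.9 = 93.5%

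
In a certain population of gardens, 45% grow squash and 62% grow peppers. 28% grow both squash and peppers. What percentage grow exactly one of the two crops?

51%

By inclusion–exclusion (exactly-one form):
P(exactly one) = 45 + 62 − 2·28 = 51%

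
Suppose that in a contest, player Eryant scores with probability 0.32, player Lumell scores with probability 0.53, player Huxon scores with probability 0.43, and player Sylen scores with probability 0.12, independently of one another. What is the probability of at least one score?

0.83968864

P(none) = (1 − 0.32) × (1 − 0.53) × (1 − 0.43) × (1 − 0.12) = 0.68 × 0.47 × 0.57 × 0.88 = 0.16031136
P(at least one) = 1 − 0.16031136 = 0.83968864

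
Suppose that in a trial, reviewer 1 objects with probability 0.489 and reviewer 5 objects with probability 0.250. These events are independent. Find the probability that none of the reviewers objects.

P(none) = (1 − 0.489) × (1 − 0.250) = 0.511 × 0.750 = 0.38325

0.38325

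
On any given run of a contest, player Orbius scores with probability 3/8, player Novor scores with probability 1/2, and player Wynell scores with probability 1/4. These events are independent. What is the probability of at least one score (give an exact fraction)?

49/64

P(none) = (1 − 3/8) × (1 − 1/2) × (1 − 1/4) = 5/8 × 1/2 × 3/4 = 15/64
P(at least one) = 1 − 15/64 = 49/64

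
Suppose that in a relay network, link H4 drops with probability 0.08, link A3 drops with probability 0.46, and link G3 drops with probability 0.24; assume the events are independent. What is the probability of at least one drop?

0.622432

Independence gives P(none) = ∏(1 − pᵢ).
P(none) = (1 − 0.08) × (1 − 0.46) × (1 − 0.24) = 0.92 × 0.54 × 0.76 = 0.377568
P(at least one) = 1 − 0.377568 = 0.622432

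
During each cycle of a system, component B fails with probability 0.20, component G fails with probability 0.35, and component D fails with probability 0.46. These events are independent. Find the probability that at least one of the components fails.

P(none) = (1 − 0.20) × (1 − 0.35) × (1 − 0.46) = 0.80 × 0.65 × 0.54 = 0.2808
P(at least one) = 1 − 0.2808 = 0.7192

0.7192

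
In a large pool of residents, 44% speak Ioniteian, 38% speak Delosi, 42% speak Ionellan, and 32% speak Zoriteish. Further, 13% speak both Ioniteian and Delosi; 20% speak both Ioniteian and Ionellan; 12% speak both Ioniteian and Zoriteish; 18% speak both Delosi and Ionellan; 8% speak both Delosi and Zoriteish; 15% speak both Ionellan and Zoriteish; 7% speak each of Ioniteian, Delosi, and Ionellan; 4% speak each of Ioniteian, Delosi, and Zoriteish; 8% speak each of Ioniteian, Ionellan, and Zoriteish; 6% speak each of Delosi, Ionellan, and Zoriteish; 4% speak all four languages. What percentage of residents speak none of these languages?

9%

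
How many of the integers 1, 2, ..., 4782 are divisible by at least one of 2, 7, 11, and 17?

3029

By inclusion–exclusion:
⌊4782/2⌋ + ⌊4782/7⌋ + ⌊4782/11⌋ + ⌊4782/17⌋ − ⌊4782/14⌋ − ⌊4782/22⌋ − ⌊4782/34⌋ − ⌊4782/77⌋ − ⌊4782/119⌋ − ⌊4782/187⌋ + ⌊4782/154⌋ + ⌊4782/238⌋ + ⌊4782/374⌋ + ⌊4782/1309⌋ − ⌊4782/2618⌋ = 2391 + 683 + 434 + 281 − 341 − 217 − 140 − 62 − 40 − 25 + 31 + 20 + 12 + 3 − 1 = 3029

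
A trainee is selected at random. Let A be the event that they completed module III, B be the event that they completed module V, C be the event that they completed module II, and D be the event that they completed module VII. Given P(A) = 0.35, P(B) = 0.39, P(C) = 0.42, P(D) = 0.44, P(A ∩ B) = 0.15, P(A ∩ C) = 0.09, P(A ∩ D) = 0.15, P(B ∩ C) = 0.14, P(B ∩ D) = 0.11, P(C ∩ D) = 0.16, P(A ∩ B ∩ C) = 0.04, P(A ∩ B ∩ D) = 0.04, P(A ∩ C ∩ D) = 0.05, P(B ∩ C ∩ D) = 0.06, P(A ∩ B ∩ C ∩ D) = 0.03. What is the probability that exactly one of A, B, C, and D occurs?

0.45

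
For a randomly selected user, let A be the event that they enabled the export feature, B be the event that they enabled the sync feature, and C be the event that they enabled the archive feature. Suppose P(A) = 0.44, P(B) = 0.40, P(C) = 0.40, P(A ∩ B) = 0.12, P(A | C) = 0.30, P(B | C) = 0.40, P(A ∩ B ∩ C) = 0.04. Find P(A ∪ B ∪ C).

0.88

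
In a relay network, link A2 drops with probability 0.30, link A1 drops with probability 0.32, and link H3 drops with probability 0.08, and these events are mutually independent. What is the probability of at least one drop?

0.56208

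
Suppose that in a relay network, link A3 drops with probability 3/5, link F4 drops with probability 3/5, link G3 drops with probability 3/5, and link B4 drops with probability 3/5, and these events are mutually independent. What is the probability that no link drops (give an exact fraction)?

16/625

P(none) = (1 − 3/5) × (1 − 3/5) × (1 − 3/5) × (1 − 3/5) = 2/5 × 2/5 × 2/5 × 2/5 = 16/625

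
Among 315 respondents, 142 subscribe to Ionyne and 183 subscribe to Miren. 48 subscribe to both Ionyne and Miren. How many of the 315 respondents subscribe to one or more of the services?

By inclusion–exclusion:
|union| = 142 + 183 − 48 = 277

277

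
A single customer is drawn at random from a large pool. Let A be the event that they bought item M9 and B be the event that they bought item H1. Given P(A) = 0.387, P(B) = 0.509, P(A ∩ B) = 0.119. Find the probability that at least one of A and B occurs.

0.777

Apply inclusion-exclusion:
P(A ∪ B) = 0.387 + 0.509 − 0.119 = 0.777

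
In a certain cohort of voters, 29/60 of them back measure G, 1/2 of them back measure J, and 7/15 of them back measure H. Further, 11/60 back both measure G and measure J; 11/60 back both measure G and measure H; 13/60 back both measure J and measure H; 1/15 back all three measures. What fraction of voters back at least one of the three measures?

By inclusion–exclusion:
P(≥1) = 29/60 + 1/2 + 7/15 − 11/60 − 11/60 − 13/60 + 1/15 = 14/15

14/15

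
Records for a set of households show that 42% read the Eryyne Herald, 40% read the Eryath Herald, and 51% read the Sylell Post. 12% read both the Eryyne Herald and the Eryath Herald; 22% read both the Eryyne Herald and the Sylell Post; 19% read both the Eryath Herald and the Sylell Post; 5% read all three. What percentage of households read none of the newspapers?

15%

P(at least one) = 42 + 40 + 51 − 12 − 22 − 19 + 5 = 85%
P(none) = 100% − 85% = 15%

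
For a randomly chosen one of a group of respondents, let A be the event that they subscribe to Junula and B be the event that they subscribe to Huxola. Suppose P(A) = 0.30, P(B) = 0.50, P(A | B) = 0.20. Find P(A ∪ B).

P(A ∩ B) = P(B)·P(A|B) = 0.50 × 0.20 = 0.10
P(A ∪ B) = 0.30 + 0.50 − 0.10 = 0.70

0.70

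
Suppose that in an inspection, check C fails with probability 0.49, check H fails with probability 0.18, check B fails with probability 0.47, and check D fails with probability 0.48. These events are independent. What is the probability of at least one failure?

P(none) = (1 − 0.49) × (1 − 0.18) × (1 − 0.47) × (1 − 0.48) = 0.51 × 0.82 × 0.53 × 0.52 = 0.11525592
P(at least one) = 1 − 0.11525592 = 0.88474408

0.88474408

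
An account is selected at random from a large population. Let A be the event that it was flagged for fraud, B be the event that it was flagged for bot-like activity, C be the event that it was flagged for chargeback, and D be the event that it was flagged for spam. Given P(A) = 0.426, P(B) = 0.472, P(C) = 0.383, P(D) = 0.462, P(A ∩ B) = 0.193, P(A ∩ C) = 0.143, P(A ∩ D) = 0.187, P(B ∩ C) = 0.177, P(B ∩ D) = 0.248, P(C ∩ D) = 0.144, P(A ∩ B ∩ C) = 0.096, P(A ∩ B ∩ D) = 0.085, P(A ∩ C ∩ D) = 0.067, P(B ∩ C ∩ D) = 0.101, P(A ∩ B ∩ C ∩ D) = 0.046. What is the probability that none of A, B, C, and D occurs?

Apply inclusion-exclusion:
P(A ∪ B ∪ C ∪ D) = 0.426 + 0.472 + 0.383 + 0.462 − 0.193 − 0.143 − 0.187 − 0.177 − 0.248 − 0.144 + 0.096 + 0.085 + 0.067 + 0.101 − 0.046 = 0.954
P(none) = 1 − 0.954 = 0.046

0.046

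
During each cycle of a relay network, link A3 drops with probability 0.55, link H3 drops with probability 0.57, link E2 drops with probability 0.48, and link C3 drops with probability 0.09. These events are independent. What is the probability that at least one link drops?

P(none) = (1 − 0.55) × (1 − 0.57) × (1 − 0.48) × (1 − 0.09) = 0.45 × 0.43 × 0.52 × 0.91 = 0.0915642
P(at least one) = 1 − 0.0915642 = 0.9084358

0.9084358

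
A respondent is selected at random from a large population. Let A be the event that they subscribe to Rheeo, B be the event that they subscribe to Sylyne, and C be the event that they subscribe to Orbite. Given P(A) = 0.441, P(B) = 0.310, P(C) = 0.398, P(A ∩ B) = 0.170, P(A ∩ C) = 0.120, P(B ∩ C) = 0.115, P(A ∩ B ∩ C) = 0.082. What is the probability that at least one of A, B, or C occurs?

0.826

Using inclusion–exclusion:
P(A ∪ B ∪ C) = 0.441 + 0.310 + 0.398 − 0.170 − 0.120 − 0.115 + 0.082 = 0.826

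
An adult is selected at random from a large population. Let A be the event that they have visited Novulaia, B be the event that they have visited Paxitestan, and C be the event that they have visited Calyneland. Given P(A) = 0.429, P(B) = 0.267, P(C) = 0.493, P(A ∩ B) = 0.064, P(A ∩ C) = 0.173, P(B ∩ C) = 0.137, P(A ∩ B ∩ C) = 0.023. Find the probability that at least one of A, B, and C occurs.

0.838

Using inclusion–exclusion:
P(A ∪ B ∪ C) = 0.429 + 0.267 + 0.493 − 0.064 − 0.173 − 0.137 + 0.023 = 0.838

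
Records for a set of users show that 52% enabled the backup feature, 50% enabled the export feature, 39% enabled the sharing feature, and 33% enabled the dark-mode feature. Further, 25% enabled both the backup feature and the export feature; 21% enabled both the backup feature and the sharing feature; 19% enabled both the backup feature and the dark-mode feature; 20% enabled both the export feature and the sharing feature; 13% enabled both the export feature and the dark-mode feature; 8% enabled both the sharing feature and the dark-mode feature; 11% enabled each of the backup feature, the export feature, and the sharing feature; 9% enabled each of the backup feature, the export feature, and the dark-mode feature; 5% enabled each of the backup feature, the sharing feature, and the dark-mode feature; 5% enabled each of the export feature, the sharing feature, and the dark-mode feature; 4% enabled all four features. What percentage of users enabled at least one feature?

94%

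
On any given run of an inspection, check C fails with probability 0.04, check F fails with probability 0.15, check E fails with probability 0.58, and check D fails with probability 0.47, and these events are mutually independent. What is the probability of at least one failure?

P(none) = (1 − 0.04) × (1 − 0.15) × (1 − 0.58) × (1 − 0.47) = 0.96 × 0.85 × 0.42 × 0.53 = 0.1816416
P(at least one) = 1 − 0.1816416 = 0.8183584

0.8183584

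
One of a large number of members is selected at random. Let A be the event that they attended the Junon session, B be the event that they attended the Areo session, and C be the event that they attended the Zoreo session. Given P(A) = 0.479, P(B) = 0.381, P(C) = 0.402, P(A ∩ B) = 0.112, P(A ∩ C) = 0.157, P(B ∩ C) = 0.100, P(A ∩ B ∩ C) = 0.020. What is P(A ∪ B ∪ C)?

P(A ∪ B ∪ C) = 0.479 + 0.381 + 0.402 − 0.112 − 0.157 − 0.100 + 0.020 = 0.913

0.913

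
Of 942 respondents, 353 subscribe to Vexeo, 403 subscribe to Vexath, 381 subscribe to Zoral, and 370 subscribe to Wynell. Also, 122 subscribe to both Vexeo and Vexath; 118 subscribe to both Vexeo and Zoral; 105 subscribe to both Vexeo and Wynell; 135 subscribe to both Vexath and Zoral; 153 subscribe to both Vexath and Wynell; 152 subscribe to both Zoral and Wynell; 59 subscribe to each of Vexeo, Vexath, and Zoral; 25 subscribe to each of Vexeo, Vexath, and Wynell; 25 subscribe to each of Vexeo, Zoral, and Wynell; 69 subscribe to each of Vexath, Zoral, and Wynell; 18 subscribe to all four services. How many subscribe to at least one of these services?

By inclusion–exclusion:
|union| = 353 + 403 + 381 + 370 − 122 − 118 − 105 − 135 − 153 − 152 + 59 + 25 + 25 + 69 − 18 = 882

882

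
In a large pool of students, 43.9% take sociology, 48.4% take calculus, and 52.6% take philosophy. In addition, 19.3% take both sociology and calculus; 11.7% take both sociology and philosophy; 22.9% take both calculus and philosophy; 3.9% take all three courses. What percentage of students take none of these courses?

Inclusion–exclusion gives
P(≥1) = 43.9 + 48.4 + 52.6 − 19.3 − 11.7 − 22.9 + 3.9 = 94.9%
P(none) = 100% − 94.9% = 5.1%

5.1%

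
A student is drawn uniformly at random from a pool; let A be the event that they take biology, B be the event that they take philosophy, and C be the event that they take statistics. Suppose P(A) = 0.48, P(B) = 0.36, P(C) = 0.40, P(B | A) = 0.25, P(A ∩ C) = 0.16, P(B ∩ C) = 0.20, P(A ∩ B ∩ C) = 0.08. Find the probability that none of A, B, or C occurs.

0.16

P(A ∩ B) = P(A)·P(B|A) = 0.48 × 0.25 = 0.12
Inclusion–exclusion gives
P(A ∪ B ∪ C) = 0.48 + 0.36 + 0.40 − 0.12 − 0.16 − 0.20 + 0.08 = 0.84
P(none) = 1 − 0.84 = 0.16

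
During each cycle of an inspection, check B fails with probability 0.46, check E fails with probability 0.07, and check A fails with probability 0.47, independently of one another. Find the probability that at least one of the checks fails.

P(none) = (1 − 0.46) × (1 − 0.07) × (1 − 0.47) = 0.54 × 0.93 × 0.53 = 0.266166
P(at least one) = 1 − 0.266166 = 0.733834

0.733834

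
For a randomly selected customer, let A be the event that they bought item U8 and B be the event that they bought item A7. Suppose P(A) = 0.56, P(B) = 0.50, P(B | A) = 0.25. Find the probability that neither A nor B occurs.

P(A ∩ B) = P(A)·P(B|A) = 0.56 × 0.25 = 0.14
P(A ∪ B) = 0.56 + 0.50 − 0.14 = 0.92
P(none) = 1 − 0.92 = 0.08

0.08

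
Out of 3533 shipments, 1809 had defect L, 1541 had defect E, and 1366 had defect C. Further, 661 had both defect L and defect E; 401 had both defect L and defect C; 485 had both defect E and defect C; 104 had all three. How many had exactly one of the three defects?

1934

By inclusion–exclusion (exactly-one form):
|exactly one| = 1809 + 1541 + 1366 − 2·661 − 2·401 − 2·485 + 3·104 = 1934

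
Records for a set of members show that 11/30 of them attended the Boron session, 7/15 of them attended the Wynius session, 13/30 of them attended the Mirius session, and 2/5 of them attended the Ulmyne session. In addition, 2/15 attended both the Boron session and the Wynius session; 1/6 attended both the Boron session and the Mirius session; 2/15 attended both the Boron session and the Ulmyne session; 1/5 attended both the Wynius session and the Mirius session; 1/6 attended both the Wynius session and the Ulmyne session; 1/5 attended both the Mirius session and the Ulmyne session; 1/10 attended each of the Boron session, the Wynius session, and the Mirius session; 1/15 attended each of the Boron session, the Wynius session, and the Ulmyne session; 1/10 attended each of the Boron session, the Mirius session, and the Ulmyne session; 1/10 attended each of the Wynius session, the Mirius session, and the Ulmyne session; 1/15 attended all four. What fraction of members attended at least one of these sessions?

29/30

Inclusion–exclusion gives
P(union) = 11/30 + 7/15 + 13/30 + 2/5 − 2/15 − 1/6 − 2/15 − 1/5 − 1/6 − 1/5 + 1/10 + 1/15 + 1/10 + 1/10 − 1/15 = 29/30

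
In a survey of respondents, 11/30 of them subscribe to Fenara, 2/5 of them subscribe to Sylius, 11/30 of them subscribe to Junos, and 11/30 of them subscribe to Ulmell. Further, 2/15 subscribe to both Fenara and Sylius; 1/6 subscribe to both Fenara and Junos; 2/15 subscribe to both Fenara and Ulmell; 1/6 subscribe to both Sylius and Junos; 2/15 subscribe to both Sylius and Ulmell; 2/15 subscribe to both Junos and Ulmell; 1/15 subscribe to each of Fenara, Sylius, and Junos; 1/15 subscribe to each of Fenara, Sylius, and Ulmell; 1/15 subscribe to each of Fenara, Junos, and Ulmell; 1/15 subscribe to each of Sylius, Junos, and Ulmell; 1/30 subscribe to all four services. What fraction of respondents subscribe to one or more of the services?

13/15

Inclusion–exclusion gives
P(≥1) = 11/30 + 2/5 + 11/30 + 11/30 − 2/15 − 1/6 − 2/15 − 1/6 − 2/15 − 2/15 + 1/15 + 1/15 + 1/15 + 1/15 − 1/30 = 13/15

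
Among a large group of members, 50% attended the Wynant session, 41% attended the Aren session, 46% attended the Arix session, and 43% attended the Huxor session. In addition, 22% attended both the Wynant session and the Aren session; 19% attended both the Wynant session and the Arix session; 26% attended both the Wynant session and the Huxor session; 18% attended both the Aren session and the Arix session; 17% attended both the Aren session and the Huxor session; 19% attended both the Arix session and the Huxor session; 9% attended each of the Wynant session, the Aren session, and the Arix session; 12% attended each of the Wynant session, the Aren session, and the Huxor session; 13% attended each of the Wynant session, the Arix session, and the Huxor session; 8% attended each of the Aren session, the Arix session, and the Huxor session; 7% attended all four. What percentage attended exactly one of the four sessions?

Using the inclusion–exclusion count for exactly one event:
P(exactly one) = 50 + 41 + 46 + 43 − 2·22 − 2·19 − 2·26 − 2·18 − 2·17 − 2·19 + 3·9 + 3·12 + 3·13 + 3·8 − 4·7 = 36%

36%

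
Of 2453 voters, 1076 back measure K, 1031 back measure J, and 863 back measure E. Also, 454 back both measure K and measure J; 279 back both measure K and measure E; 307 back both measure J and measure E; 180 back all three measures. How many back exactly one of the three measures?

By inclusion–exclusion (exactly-one form):
N(exactly one) = 1076 + 1031 + 863 − 2·454 − 2·279 − 2·307 + 3·180 = 1430

1430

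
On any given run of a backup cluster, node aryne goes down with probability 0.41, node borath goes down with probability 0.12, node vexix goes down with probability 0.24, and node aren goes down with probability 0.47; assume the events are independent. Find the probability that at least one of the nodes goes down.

0.79086624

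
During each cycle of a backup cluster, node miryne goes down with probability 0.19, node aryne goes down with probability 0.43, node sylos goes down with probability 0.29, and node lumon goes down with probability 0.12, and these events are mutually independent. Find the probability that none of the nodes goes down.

0.28847016

Since the events are independent, P(none) is the product of the individual non-occurrence probabilities.
P(none) = (1 − 0.19) × (1 − 0.43) × (1 − 0.29) × (1 − 0.12) = 0.81 × 0.57 × 0.71 × 0.88 = 0.28847016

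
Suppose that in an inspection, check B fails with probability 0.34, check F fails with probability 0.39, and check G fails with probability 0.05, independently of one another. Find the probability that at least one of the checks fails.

P(none) = (1 − 0.34) × (1 − 0.39) × (1 − 0.05) = 0.66 × 0.61 × 0.95 = 0.38247
P(at least one) = 1 − 0.38247 = 0.61753

0.61753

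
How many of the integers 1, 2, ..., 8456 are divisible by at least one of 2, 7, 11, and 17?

Apply inclusion-exclusion:
⌊8456/2⌋ + ⌊8456/7⌋ + ⌊8456/11⌋ + ⌊8456/17⌋ − ⌊8456/14⌋ − ⌊8456/22⌋ − ⌊8456/34⌋ − ⌊8456/77⌋ − ⌊8456/119⌋ − ⌊8456/187⌋ + ⌊8456/154⌋ + ⌊8456/238⌋ + ⌊8456/374⌋ + ⌊8456/1309⌋ − ⌊8456/2618⌋ = 4228 + 1208 + 768 + 497 − 604 − 384 − 248 − 109 − 71 − 45 + 54 + 35 + 22 + 6 − 3 = 5354

5354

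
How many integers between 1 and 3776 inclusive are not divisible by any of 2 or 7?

1618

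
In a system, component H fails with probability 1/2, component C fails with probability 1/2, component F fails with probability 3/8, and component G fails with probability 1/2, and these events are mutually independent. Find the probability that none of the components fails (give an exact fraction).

5/64

P(none) = (1 − 1/2) × (1 − 1/2) × (1 − 3/8) × (1 − 1/2) = 1/2 × 1/2 × 5/8 × 1/2 = 5/64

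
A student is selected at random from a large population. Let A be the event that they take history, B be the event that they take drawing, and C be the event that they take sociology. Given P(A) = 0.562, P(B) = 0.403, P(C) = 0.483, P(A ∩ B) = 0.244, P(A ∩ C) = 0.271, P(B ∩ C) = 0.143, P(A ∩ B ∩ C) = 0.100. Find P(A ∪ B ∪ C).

0.890

Inclusion–exclusion gives
P(A ∪ B ∪ C) = 0.562 + 0.403 + 0.483 − 0.244 − 0.271 − 0.143 + 0.100 = 0.890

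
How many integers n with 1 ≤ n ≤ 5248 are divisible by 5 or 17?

⌊5248/5⌋ + ⌊5248/17⌋ − ⌊5248/85⌋ = 1049 + 308 − 61 = 1296

1296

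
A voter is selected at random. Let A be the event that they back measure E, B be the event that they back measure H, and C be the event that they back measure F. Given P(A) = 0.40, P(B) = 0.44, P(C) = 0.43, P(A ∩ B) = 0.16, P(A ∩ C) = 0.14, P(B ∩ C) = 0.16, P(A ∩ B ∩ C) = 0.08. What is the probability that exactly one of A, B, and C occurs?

0.59

P(exactly one) = 0.40 + 0.44 + 0.43 − 2·0.16 − 2·0.14 − 2·0.16 + 3·0.08 = 0.59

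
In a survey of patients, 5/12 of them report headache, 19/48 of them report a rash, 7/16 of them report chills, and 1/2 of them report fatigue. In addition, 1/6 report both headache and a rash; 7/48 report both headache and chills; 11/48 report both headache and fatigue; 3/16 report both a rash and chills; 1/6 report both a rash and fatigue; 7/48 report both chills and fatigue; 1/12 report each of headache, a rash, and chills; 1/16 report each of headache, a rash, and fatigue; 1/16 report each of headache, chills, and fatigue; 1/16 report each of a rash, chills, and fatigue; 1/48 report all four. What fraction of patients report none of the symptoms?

1/24

P(at least one) = 5/12 + 19/48 + 7/16 + 1/2 − 1/6 − 7/48 − 11/48 − 3/16 − 1/6 − 7/48 + 1/12 + 1/16 + 1/16 + 1/16 − 1/48 = 23/24
P(none) = 1 − 23/24 = 1/24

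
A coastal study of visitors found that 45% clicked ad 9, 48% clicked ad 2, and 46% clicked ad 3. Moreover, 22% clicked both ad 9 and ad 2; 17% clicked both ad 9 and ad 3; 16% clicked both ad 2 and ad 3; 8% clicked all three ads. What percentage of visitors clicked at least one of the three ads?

92%

Apply inclusion-exclusion:
P(at least one) = 45 + 48 + 46 − 22 − 17 − 16 + 8 = 92%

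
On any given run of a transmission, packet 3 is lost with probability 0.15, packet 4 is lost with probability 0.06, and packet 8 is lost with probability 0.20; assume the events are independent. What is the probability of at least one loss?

P(none) = (1 − 0.15) × (1 − 0.06) × (1 − 0.20) = 0.85 × 0.94 × 0.80 = 0.6392
P(at least one) = 1 − 0.6392 = 0.3608

0.3608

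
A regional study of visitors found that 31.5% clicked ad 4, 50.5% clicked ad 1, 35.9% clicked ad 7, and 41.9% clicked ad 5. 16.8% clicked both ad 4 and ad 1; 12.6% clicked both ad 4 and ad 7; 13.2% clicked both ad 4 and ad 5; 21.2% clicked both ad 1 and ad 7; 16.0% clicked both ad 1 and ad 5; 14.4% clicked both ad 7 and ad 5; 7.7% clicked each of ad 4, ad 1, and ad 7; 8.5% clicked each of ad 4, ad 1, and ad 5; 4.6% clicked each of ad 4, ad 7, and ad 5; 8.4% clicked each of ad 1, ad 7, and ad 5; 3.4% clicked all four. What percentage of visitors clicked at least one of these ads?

By inclusion–exclusion:
P(at least one) = 31.5 + 50.5 + 35.9 + 41.9 − 16.8 − 12.6 − 13.2 − 21.2 − 16.0 − 14.4 + 7.7 + 8.5 + 4.6 + 8.4 − 3.4 = 91.4%

91.4%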